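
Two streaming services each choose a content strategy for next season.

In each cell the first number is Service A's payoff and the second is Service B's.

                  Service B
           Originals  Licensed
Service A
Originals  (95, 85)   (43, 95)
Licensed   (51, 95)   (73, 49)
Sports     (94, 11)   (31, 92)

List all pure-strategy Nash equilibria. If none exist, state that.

(Originals, Originals): Service B can switch to Licensed (85 → 95). Not NE.
(Originals, Licensed): Service A can switch to Licensed (43 → 73). Not NE.
(Licensed, Originals): Service A can switch to Originals (51 → 95). Not NE.
(Licensed, Licensed): Service B can switch to Originals (49 → 95). Not NE.
(Sports, Originals): Service A can switch to Originals (94 → 95). Not NE.
(Sports, Licensed): Service A can switch to Originals (31 → 43). Not NE.

No pure-strategy Nash equilibrium.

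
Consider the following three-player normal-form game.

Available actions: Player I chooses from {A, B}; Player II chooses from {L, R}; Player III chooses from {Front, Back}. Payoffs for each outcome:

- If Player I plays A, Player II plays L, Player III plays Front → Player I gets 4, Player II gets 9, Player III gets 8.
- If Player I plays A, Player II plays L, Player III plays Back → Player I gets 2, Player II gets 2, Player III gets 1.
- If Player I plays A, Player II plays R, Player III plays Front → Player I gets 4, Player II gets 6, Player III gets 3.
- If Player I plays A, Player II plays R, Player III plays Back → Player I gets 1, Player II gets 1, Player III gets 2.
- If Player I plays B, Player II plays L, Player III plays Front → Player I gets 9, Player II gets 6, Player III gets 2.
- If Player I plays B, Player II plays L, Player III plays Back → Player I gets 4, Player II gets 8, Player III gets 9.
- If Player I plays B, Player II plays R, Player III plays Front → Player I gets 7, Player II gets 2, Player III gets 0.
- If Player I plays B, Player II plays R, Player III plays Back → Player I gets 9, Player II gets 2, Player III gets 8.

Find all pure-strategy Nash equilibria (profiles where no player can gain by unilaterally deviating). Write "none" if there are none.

For each player, find the best response to each opponent profile; mutual best responses are the pure NE.
Player I against (L, Front): payoffs 4, 9 → best response B.
Player I against (L, Back): payoffs 2, 4 → best response B.
Player I against (R, Front): payoffs 4, 7 → best response B.
Player I against (R, Back): payoffs 1, 9 → best response B.
Player II against (A, Front): payoffs 9, 6 → best response L.
Player II against (A, Back): payoffs 2, 1 → best response L.
Player II against (B, Front): payoffs 6, 2 → best response L.
Player II against (B, Back): payoffs 8, 2 → best response L.
Player III against (A, L): payoffs 8, 1 → best response Front.
Player III against (A, R): payoffs 3, 2 → best response Front.
Player III against (B, L): payoffs 2, 9 → best response Back.
Player III against (B, R): payoffs 0, 8 → best response Back.
Mutual best responses: (B, L, Back).

Pure NE: (B, L, Back)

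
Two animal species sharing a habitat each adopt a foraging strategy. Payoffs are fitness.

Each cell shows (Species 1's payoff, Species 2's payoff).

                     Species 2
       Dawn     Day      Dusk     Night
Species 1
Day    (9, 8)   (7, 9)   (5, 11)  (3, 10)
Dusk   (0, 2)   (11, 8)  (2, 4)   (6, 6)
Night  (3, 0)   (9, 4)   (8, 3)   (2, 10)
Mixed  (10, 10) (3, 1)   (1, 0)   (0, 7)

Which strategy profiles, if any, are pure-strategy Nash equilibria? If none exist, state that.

For each player, find the best response to each opponent profile; mutual best responses are the pure NE.
Species 1 against Dawn: payoffs 9, 0, 3, 10 → best response Mixed.
Species 1 against Day: payoffs 7, 11, 9, 3 → best response Dusk.
Species 1 against Dusk: payoffs 5, 2, 8, 1 → best response Night.
Species 1 against Night: payoffs 3, 6, 2, 0 → best response Dusk.
Species 2 against Day: payoffs 8, 9, 11, 10 → best response Dusk.
Species 2 against Dusk: payoffs 2, 8, 4, 6 → best response Day.
Species 2 against Night: payoffs 0, 4, 3, 10 → best response Night.
Species 2 against Mixed: payoffs 10, 1, 0, 7 → best response Dawn.
Mutual best responses: (Dusk, Day); (Mixed, Dawn).

Pure-strategy Nash equilibria: (Dusk, Day) and (Mixed, Dawn)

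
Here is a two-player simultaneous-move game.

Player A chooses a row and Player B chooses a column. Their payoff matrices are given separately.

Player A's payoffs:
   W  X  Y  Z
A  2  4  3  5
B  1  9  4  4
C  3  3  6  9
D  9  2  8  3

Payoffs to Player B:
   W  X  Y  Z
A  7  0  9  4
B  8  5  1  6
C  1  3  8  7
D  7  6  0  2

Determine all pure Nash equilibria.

Check each profile: it is a Nash equilibrium iff no player can strictly gain by switching unilaterally.
(A, W): Player A can switch to C (2 → 3). Not NE.
(A, X): Player A can switch to B (4 → 9). Not NE.
(A, Y): Player A can switch to B (3 → 4). Not NE.
(A, Z): Player A can switch to C (5 → 9). Not NE.
(B, W): Player A can switch to A (1 → 2). Not NE.
(B, X): Player B can switch to W (5 → 8). Not NE.
(B, Y): Player A can switch to C (4 → 6). Not NE.
(B, Z): Player A can switch to A (4 → 5). Not NE.
(C, W): Player A can switch to D (3 → 9). Not NE.
(C, X): Player A can switch to A (3 → 4). Not NE.
(C, Y): Player A can switch to D (6 → 8). Not NE.
(C, Z): Player B can switch to Y (7 → 8). Not NE.
(D, W): Player A gets 9, best alternative 3; Player B gets 7, best alternative 6. No profitable deviation — NE.
(The remaining 3 profiles each have a profitable deviation by the same check.)

Pure NE: (D, W)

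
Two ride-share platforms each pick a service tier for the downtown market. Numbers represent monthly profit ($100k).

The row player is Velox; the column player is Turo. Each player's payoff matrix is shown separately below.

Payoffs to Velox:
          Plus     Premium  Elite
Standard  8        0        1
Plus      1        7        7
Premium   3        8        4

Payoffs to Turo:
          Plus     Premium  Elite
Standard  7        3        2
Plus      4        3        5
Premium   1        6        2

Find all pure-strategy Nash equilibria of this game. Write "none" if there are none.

(Standard, Plus), (Plus, Elite), (Premium, Premium)

Velox against Plus: payoffs 8, 1, 3 → best response Standard.
Velox against Premium: payoffs 0, 7, 8 → best response Premium.
Velox against Elite: payoffs 1, 7, 4 → best response Plus.
Turo against Standard: payoffs 7, 3, 2 → best response Plus.
Turo against Plus: payoffs 4, 3, 5 → best response Elite.
Turo against Premium: payoffs 1, 6, 2 → best response Premium.
Mutual best responses: (Standard, Plus); (Plus, Elite); (Premium, Premium).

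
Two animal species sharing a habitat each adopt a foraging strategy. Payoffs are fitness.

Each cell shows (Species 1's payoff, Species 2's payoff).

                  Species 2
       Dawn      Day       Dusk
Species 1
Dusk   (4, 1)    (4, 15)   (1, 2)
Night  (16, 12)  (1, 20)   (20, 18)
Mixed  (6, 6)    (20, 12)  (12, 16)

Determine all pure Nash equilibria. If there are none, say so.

(Dusk, Dawn): Species 1 can switch to Night (4 → 16). Not NE.
(Dusk, Day): Species 1 can switch to Mixed (4 → 20). Not NE.
(Dusk, Dusk): Species 1 can switch to Night (1 → 20). Not NE.
(Night, Dawn): Species 2 can switch to Day (12 → 20). Not NE.
(Night, Day): Species 1 can switch to Dusk (1 → 4). Not NE.
(Night, Dusk): Species 2 can switch to Day (18 → 20). Not NE.
(Mixed, Dawn): Species 1 can switch to Night (6 → 16). Not NE.
(Mixed, Day): Species 2 can switch to Dusk (12 → 16). Not NE.
(The remaining 1 profile has a profitable deviation by the same check.)

No pure-strategy Nash equilibrium.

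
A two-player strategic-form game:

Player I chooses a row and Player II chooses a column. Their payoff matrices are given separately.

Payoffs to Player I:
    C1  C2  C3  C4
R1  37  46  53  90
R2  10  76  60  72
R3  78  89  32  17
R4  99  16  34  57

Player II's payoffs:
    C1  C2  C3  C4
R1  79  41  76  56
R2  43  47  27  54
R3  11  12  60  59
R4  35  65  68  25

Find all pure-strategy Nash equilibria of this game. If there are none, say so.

There is no pure-strategy Nash equilibrium.

Check each profile: it is a Nash equilibrium iff no player can strictly gain by switching unilaterally.
(R1, C1): Player I can switch to R3 (37 → 78). Not NE.
(R1, C2): Player I can switch to R2 (46 → 76). Not NE.
(R1, C3): Player I can switch to R2 (53 → 60). Not NE.
(R1, C4): Player II can switch to C1 (56 → 79). Not NE.
(R2, C1): Player I can switch to R1 (10 → 37). Not NE.
(R2, C2): Player I can switch to R3 (76 → 89). Not NE.
(R2, C3): Player II can switch to C1 (27 → 43). Not NE.
(R2, C4): Player I can switch to R1 (72 → 90). Not NE.
(R3, C1): Player I can switch to R4 (78 → 99). Not NE.
(R3, C2): Player II can switch to C3 (12 → 60). Not NE.
(R3, C3): Player I can switch to R1 (32 → 53). Not NE.
(R3, C4): Player I can switch to R1 (17 → 90). Not NE.
(The remaining 4 profiles each have a profitable deviation by the same check.)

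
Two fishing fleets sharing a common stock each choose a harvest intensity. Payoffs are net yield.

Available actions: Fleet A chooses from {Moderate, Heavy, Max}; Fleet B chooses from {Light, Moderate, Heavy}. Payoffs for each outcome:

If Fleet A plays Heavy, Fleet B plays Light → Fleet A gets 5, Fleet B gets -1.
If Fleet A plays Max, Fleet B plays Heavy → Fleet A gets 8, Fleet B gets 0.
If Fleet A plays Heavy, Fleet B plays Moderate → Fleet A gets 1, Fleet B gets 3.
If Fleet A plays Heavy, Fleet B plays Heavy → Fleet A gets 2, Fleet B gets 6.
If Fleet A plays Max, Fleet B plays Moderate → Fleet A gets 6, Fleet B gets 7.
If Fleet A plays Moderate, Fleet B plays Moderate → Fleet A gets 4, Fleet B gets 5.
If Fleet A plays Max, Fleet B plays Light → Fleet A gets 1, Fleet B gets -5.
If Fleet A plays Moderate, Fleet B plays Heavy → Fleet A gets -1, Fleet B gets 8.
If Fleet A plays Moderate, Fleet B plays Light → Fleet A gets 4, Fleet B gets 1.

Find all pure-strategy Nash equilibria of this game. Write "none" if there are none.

For each player, find the best response to each opponent profile; mutual best responses are the pure NE.
Fleet A against Light: payoffs 4, 5, 1 → best response Heavy.
Fleet A against Moderate: payoffs 4, 1, 6 → best response Max.
Fleet A against Heavy: payoffs -1, 2, 8 → best response Max.
Fleet B against Moderate: payoffs 1, 5, 8 → best response Heavy.
Fleet B against Heavy: payoffs -1, 3, 6 → best response Heavy.
Fleet B against Max: payoffs -5, 7, 0 → best response Moderate.
Mutual best responses: (Max, Moderate).

Pure NE: (Max, Moderate)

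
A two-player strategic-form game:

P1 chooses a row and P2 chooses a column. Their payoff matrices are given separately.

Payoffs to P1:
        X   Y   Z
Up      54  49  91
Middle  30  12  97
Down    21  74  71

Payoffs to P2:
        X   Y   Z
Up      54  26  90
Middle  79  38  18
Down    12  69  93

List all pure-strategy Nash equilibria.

none

P1 against X: payoffs 54, 30, 21 → best response Up.
P1 against Y: payoffs 49, 12, 74 → best response Down.
P1 against Z: payoffs 91, 97, 71 → best response Middle.
P2 against Up: payoffs 54, 26, 90 → best response Z.
P2 against Middle: payoffs 79, 38, 18 → best response X.
P2 against Down: payoffs 12, 69, 93 → best response Z.
No profile is a mutual best response for all players.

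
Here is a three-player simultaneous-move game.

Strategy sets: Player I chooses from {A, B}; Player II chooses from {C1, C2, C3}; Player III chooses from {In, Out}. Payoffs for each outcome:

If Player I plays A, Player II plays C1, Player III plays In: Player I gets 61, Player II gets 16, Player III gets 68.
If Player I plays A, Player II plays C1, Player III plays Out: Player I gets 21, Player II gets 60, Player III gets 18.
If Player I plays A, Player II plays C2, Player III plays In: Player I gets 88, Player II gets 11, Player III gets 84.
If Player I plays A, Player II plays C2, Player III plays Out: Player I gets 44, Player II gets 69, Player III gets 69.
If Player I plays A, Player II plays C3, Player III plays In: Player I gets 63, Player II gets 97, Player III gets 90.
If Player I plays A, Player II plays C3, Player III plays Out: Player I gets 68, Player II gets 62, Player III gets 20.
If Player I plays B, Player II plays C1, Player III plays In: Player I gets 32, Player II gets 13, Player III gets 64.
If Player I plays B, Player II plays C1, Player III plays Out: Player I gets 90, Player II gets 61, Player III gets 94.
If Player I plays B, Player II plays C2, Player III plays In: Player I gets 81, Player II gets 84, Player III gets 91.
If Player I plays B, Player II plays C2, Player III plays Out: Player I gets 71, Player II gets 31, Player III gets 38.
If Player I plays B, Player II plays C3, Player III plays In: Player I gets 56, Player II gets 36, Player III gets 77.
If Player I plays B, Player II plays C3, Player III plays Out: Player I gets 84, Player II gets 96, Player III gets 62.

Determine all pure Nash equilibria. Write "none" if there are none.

For each player, find the best response to each opponent profile; mutual best responses are the pure NE.
Player I against (C1, In): payoffs 61, 32 → best response A.
Player I against (C1, Out): payoffs 21, 90 → best response B.
Player I against (C2, In): payoffs 88, 81 → best response A.
Player I against (C2, Out): payoffs 44, 71 → best response B.
Player I against (C3, In): payoffs 63, 56 → best response A.
Player I against (C3, Out): payoffs 68, 84 → best response B.
Player II against (A, In): payoffs 16, 11, 97 → best response C3.
Player II against (A, Out): payoffs 60, 69, 62 → best response C2.
Player II against (B, In): payoffs 13, 84, 36 → best response C2.
Player II against (B, Out): payoffs 61, 31, 96 → best response C3.
Player III against (A, C1): payoffs 68, 18 → best response In.
Player III against (A, C2): payoffs 84, 69 → best response In.
Player III against (A, C3): payoffs 90, 20 → best response In.
Player III against (B, C1): payoffs 64, 94 → best response Out.
Player III against (B, C2): payoffs 91, 38 → best response In.
Player III against (B, C3): payoffs 77, 62 → best response In.
Mutual best responses: (A, C3, In).

Pure NE: (A, C3, In)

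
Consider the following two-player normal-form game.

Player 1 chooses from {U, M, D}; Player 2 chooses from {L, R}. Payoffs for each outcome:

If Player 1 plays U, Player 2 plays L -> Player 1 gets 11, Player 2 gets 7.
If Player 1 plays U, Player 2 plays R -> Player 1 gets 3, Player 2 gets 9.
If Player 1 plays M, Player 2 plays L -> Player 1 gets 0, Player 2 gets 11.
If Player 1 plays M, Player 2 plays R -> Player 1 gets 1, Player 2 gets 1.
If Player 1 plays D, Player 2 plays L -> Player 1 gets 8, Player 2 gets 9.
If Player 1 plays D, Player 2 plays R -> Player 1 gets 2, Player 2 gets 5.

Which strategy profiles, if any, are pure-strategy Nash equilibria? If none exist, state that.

Player 1 against L: payoffs 11, 0, 8 → best response U.
Player 1 against R: payoffs 3, 1, 2 → best response U.
Player 2 against U: payoffs 7, 9 → best response R.
Player 2 against M: payoffs 11, 1 → best response L.
Player 2 against D: payoffs 9, 5 → best response L.
Mutual best responses: (U, R).

(U, R)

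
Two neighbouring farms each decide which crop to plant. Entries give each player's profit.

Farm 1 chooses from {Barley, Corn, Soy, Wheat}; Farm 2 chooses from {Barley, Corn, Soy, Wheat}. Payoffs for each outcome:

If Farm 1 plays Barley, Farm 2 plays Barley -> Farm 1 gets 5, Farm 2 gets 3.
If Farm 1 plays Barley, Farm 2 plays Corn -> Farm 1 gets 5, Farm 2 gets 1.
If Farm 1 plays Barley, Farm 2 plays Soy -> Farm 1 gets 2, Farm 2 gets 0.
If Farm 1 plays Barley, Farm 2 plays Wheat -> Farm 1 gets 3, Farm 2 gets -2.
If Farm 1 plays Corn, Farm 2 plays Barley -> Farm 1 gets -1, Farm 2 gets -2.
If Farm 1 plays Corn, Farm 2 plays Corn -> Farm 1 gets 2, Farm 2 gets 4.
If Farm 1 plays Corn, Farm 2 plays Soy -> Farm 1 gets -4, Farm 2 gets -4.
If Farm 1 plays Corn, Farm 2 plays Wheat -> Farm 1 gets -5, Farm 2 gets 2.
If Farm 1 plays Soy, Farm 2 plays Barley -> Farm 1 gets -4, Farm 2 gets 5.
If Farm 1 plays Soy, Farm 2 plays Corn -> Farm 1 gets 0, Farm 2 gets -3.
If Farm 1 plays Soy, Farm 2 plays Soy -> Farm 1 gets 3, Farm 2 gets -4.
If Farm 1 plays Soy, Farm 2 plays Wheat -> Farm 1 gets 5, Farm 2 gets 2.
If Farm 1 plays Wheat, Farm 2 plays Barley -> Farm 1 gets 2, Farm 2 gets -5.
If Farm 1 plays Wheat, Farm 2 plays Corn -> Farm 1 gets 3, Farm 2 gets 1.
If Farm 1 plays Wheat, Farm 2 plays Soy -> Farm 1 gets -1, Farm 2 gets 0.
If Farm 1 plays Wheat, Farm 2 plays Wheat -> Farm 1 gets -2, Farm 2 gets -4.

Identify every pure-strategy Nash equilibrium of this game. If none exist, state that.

Pure NE: (Barley, Barley)

Farm 1 against Barley: payoffs 5, -1, -4, 2 → best response Barley.
Farm 1 against Corn: payoffs 5, 2, 0, 3 → best response Barley.
Farm 1 against Soy: payoffs 2, -4, 3, -1 → best response Soy.
Farm 1 against Wheat: payoffs 3, -5, 5, -2 → best response Soy.
Farm 2 against Barley: payoffs 3, 1, 0, -2 → best response Barley.
Farm 2 against Corn: payoffs -2, 4, -4, 2 → best response Corn.
Farm 2 against Soy: payoffs 5, -3, -4, 2 → best response Barley.
Farm 2 against Wheat: payoffs -5, 1, 0, -4 → best response Corn.
Mutual best responses: (Barley, Barley).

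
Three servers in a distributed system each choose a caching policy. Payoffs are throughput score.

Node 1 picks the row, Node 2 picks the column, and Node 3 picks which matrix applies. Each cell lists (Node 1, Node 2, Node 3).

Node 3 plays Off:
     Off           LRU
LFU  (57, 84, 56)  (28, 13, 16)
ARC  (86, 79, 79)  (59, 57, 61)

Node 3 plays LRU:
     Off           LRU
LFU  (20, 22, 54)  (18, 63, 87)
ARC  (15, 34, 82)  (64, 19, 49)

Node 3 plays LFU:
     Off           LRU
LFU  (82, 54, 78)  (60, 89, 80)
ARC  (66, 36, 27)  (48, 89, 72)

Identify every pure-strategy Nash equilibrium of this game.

For each player, find the best response to each opponent profile; mutual best responses are the pure NE.
Node 1 against (Off, Off): payoffs 57, 86 → best response ARC.
Node 1 against (Off, LRU): payoffs 20, 15 → best response LFU.
Node 1 against (Off, LFU): payoffs 82, 66 → best response LFU.
Node 1 against (LRU, Off): payoffs 28, 59 → best response ARC.
Node 1 against (LRU, LRU): payoffs 18, 64 → best response ARC.
Node 1 against (LRU, LFU): payoffs 60, 48 → best response LFU.
Node 2 against (LFU, Off): payoffs 84, 13 → best response Off.
Node 2 against (LFU, LRU): payoffs 22, 63 → best response LRU.
Node 2 against (LFU, LFU): payoffs 54, 89 → best response LRU.
Node 2 against (ARC, Off): payoffs 79, 57 → best response Off.
Node 2 against (ARC, LRU): payoffs 34, 19 → best response Off.
Node 2 against (ARC, LFU): payoffs 36, 89 → best response LRU.
Node 3 against (LFU, Off): payoffs 56, 54, 78 → best response LFU.
Node 3 against (LFU, LRU): payoffs 16, 87, 80 → best response LRU.
Node 3 against (ARC, Off): payoffs 79, 82, 27 → best response LRU.
Node 3 against (ARC, LRU): payoffs 61, 49, 72 → best response LFU.
No profile is a mutual best response for all players.

none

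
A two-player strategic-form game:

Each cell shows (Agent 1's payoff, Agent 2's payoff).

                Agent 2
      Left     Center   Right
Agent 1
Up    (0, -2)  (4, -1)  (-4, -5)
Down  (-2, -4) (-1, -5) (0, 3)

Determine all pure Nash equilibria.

(Up, Left): Agent 2 can switch to Center (-2 → -1). Not NE.
(Up, Center): Agent 1 gets 4, best alternative -1; Agent 2 gets -1, best alternative -2. No profitable deviation — NE.
(Up, Right): Agent 1 can switch to Down (-4 → 0). Not NE.
(Down, Left): Agent 1 can switch to Up (-2 → 0). Not NE.
(Down, Center): Agent 1 can switch to Up (-1 → 4). Not NE.
(Down, Right): Agent 1 gets 0, best alternative -4; Agent 2 gets 3, best alternative -4. No profitable deviation — NE.

(Up, Center), (Down, Right)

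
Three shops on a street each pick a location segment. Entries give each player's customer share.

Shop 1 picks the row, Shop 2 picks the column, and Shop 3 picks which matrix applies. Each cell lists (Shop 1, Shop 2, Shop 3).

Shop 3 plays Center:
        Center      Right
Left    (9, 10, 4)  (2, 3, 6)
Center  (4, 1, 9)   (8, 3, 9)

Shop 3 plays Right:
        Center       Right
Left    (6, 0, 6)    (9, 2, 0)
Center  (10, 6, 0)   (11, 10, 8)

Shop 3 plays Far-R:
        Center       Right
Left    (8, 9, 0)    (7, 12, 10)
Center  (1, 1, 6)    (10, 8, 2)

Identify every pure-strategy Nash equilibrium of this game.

For each player, find the best response to each opponent profile; mutual best responses are the pure NE.
Shop 1 against (Center, Center): payoffs 9, 4 → best response Left.
Shop 1 against (Center, Right): payoffs 6, 10 → best response Center.
Shop 1 against (Center, Far-R): payoffs 8, 1 → best response Left.
Shop 1 against (Right, Center): payoffs 2, 8 → best response Center.
Shop 1 against (Right, Right): payoffs 9, 11 → best response Center.
Shop 1 against (Right, Far-R): payoffs 7, 10 → best response Center.
Shop 2 against (Left, Center): payoffs 10, 3 → best response Center.
Shop 2 against (Left, Right): payoffs 0, 2 → best response Right.
Shop 2 against (Left, Far-R): payoffs 9, 12 → best response Right.
Shop 2 against (Center, Center): payoffs 1, 3 → best response Right.
Shop 2 against (Center, Right): payoffs 6, 10 → best response Right.
Shop 2 against (Center, Far-R): payoffs 1, 8 → best response Right.
Shop 3 against (Left, Center): payoffs 4, 6, 0 → best response Right.
Shop 3 against (Left, Right): payoffs 6, 0, 10 → best response Far-R.
Shop 3 against (Center, Center): payoffs 9, 0, 6 → best response Center.
Shop 3 against (Center, Right): payoffs 9, 8, 2 → best response Center.
Mutual best responses: (Center, Right, Center).

Pure NE: (Center, Right, Center)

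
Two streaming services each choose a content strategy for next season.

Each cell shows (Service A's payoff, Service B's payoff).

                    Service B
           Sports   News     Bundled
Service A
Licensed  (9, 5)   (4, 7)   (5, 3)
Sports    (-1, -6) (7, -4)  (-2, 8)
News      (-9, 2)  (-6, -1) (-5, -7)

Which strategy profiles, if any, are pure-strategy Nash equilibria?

No pure-strategy Nash equilibrium.

(Licensed, Sports): Service B can switch to News (5 → 7). Not NE.
(Licensed, News): Service A can switch to Sports (4 → 7). Not NE.
(Licensed, Bundled): Service B can switch to Sports (3 → 5). Not NE.
(Sports, Sports): Service A can switch to Licensed (-1 → 9). Not NE.
(Sports, News): Service B can switch to Bundled (-4 → 8). Not NE.
(Sports, Bundled): Service A can switch to Licensed (-2 → 5). Not NE.
(News, Sports): Service A can switch to Licensed (-9 → 9). Not NE.
(News, News): Service A can switch to Licensed (-6 → 4). Not NE.
(The remaining 1 profile has a profitable deviation by the same check.)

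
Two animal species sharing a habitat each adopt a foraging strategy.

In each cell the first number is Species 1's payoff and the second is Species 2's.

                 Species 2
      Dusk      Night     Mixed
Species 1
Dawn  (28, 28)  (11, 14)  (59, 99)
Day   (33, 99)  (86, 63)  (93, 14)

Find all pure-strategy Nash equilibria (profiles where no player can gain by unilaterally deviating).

Mark each player's best response to every combination of opponents' strategies; a profile where every player is best-responding is a pure Nash equilibrium.
Species 1 against Dusk: payoffs 28, 33 → best response Day.
Species 1 against Night: payoffs 11, 86 → best response Day.
Species 1 against Mixed: payoffs 59, 93 → best response Day.
Species 2 against Dawn: payoffs 28, 14, 99 → best response Mixed.
Species 2 against Day: payoffs 99, 63, 14 → best response Dusk.
Mutual best responses: (Day, Dusk).

Pure NE: (Day, Dusk)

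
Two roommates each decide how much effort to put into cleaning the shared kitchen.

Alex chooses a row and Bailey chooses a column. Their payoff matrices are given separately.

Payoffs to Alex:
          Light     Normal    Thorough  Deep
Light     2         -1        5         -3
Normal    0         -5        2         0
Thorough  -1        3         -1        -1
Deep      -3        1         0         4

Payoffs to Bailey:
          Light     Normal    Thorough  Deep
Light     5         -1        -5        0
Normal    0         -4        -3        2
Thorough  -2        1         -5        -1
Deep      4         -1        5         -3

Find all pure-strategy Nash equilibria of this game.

The pure Nash equilibria are (Light, Light) and (Thorough, Normal).

Alex against Light: payoffs 2, 0, -1, -3 → best response Light.
Alex against Normal: payoffs -1, -5, 3, 1 → best response Thorough.
Alex against Thorough: payoffs 5, 2, -1, 0 → best response Light.
Alex against Deep: payoffs -3, 0, -1, 4 → best response Deep.
Bailey against Light: payoffs 5, -1, -5, 0 → best response Light.
Bailey against Normal: payoffs 0, -4, -3, 2 → best response Deep.
Bailey against Thorough: payoffs -2, 1, -5, -1 → best response Normal.
Bailey against Deep: payoffs 4, -1, 5, -3 → best response Thorough.
Mutual best responses: (Light, Light); (Thorough, Normal).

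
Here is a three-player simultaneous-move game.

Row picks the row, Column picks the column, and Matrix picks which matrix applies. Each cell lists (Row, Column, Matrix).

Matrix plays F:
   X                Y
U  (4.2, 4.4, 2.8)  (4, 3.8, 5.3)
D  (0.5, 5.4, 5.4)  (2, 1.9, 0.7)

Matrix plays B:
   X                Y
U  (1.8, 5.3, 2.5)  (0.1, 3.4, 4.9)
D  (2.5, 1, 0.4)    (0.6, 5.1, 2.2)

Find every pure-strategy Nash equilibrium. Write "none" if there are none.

The pure Nash equilibria are (U, X, F) and (D, Y, B).

Row against (X, F): payoffs 4.2, 0.5 → best response U.
Row against (X, B): payoffs 1.8, 2.5 → best response D.
Row against (Y, F): payoffs 4, 2 → best response U.
Row against (Y, B): payoffs 0.1, 0.6 → best response D.
Column against (U, F): payoffs 4.4, 3.8 → best response X.
Column against (U, B): payoffs 5.3, 3.4 → best response X.
Column against (D, F): payoffs 5.4, 1.9 → best response X.
Column against (D, B): payoffs 1, 5.1 → best response Y.
Matrix against (U, X): payoffs 2.8, 2.5 → best response F.
Matrix against (U, Y): payoffs 5.3, 4.9 → best response F.
Matrix against (D, X): payoffs 5.4, 0.4 → best response F.
Matrix against (D, Y): payoffs 0.7, 2.2 → best response B.
Mutual best responses: (U, X, F); (D, Y, B).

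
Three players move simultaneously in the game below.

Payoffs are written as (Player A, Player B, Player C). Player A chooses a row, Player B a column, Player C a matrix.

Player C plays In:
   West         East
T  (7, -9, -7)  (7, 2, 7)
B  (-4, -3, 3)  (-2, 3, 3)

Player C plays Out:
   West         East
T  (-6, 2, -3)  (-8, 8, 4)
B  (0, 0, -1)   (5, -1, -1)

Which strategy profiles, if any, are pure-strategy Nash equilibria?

The unique pure-strategy Nash equilibrium is (T, East, In).

Mark each player's best response to every combination of opponents' strategies; a profile where every player is best-responding is a pure Nash equilibrium.
Player A against (West, In): payoffs 7, -4 → best response T.
Player A against (West, Out): payoffs -6, 0 → best response B.
Player A against (East, In): payoffs 7, -2 → best response T.
Player A against (East, Out): payoffs -8, 5 → best response B.
Player B against (T, In): payoffs -9, 2 → best response East.
Player B against (T, Out): payoffs 2, 8 → best response East.
Player B against (B, In): payoffs -3, 3 → best response East.
Player B against (B, Out): payoffs 0, -1 → best response West.
Player C against (T, West): payoffs -7, -3 → best response Out.
Player C against (T, East): payoffs 7, 4 → best response In.
Player C against (B, West): payoffs 3, -1 → best response In.
Player C against (B, East): payoffs 3, -1 → best response In.
Mutual best responses: (T, East, In).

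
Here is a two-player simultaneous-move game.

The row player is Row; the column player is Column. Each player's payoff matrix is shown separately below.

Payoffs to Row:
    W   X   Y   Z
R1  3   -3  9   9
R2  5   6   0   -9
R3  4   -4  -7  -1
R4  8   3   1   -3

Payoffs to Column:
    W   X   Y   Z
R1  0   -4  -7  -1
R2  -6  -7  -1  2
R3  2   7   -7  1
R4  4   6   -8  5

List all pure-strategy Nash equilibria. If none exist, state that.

none

Check each profile: it is a Nash equilibrium iff no player can strictly gain by switching unilaterally.
(R1, W): Row can switch to R2 (3 → 5). Not NE.
(R1, X): Row can switch to R2 (-3 → 6). Not NE.
(R1, Y): Column can switch to W (-7 → 0). Not NE.
(R1, Z): Column can switch to W (-1 → 0). Not NE.
(R2, W): Row can switch to R4 (5 → 8). Not NE.
(R2, X): Column can switch to W (-7 → -6). Not NE.
(The remaining 10 profiles each have a profitable deviation by the same check.)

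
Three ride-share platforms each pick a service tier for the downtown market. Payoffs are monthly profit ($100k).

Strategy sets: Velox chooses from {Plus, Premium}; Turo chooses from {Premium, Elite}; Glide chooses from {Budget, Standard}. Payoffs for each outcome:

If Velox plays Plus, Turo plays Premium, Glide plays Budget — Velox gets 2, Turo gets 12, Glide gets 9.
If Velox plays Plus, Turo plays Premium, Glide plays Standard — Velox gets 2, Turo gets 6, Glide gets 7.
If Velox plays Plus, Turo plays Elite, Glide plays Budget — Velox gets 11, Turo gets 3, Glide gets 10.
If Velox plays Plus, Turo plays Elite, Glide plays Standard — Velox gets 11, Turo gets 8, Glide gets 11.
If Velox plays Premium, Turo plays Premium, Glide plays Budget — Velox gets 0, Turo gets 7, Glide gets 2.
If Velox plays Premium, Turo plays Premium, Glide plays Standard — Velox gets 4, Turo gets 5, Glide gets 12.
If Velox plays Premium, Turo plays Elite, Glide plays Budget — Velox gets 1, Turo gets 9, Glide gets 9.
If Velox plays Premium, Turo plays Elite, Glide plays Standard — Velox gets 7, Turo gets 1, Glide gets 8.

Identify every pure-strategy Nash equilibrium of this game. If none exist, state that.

The pure Nash equilibria are (Plus, Premium, Budget), (Plus, Elite, Standard), (Premium, Premium, Standard).

(Plus, Premium, Budget): Velox gets 2, best alternative 0; Turo gets 12, best alternative 3; Glide gets 9, best alternative 7. No profitable deviation — NE.
(Plus, Premium, Standard): Velox can switch to Premium (2 → 4). Not NE.
(Plus, Elite, Budget): Turo can switch to Premium (3 → 12). Not NE.
(Plus, Elite, Standard): Velox gets 11, best alternative 7; Turo gets 8, best alternative 6; Glide gets 11, best alternative 10. No profitable deviation — NE.
(Premium, Premium, Budget): Velox can switch to Plus (0 → 2). Not NE.
(Premium, Premium, Standard): Velox gets 4, best alternative 2; Turo gets 5, best alternative 1; Glide gets 12, best alternative 2. No profitable deviation — NE.
(Premium, Elite, Budget): Velox can switch to Plus (1 → 11). Not NE.
(Premium, Elite, Standard): Velox can switch to Plus (7 → 11). Not NE.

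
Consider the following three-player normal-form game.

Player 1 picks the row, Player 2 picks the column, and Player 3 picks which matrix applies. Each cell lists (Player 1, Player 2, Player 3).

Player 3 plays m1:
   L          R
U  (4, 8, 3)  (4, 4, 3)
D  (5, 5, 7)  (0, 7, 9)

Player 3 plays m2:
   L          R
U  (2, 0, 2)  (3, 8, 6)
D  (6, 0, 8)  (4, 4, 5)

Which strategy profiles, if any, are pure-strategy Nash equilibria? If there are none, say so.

This game has no pure Nash equilibrium.

(U, L, m1): Player 1 can switch to D (4 → 5). Not NE.
(U, L, m2): Player 1 can switch to D (2 → 6). Not NE.
(U, R, m1): Player 2 can switch to L (4 → 8). Not NE.
(U, R, m2): Player 1 can switch to D (3 → 4). Not NE.
(D, L, m1): Player 2 can switch to R (5 → 7). Not NE.
(D, L, m2): Player 2 can switch to R (0 → 4). Not NE.
(D, R, m1): Player 1 can switch to U (0 → 4). Not NE.
(D, R, m2): Player 3 can switch to m1 (5 → 9). Not NE.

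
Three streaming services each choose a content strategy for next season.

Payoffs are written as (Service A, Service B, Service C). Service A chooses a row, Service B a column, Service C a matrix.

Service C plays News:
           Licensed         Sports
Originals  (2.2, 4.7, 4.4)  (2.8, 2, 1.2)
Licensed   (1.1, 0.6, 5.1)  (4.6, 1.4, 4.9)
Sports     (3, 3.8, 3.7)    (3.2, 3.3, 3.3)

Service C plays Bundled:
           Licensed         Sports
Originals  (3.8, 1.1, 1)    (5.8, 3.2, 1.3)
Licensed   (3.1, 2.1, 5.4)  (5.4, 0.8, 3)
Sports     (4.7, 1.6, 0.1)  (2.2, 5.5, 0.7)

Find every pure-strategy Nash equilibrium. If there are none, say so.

The pure Nash equilibria are (Originals, Sports, Bundled); (Licensed, Sports, News); (Sports, Licensed, News).

For each player, find the best response to each opponent profile; mutual best responses are the pure NE.
Service A against (Licensed, News): payoffs 2.2, 1.1, 3 → best response Sports.
Service A against (Licensed, Bundled): payoffs 3.8, 3.1, 4.7 → best response Sports.
Service A against (Sports, News): payoffs 2.8, 4.6, 3.2 → best response Licensed.
Service A against (Sports, Bundled): payoffs 5.8, 5.4, 2.2 → best response Originals.
Service B against (Originals, News): payoffs 4.7, 2 → best response Licensed.
Service B against (Originals, Bundled): payoffs 1.1, 3.2 → best response Sports.
Service B against (Licensed, News): payoffs 0.6, 1.4 → best response Sports.
Service B against (Licensed, Bundled): payoffs 2.1, 0.8 → best response Licensed.
Service B against (Sports, News): payoffs 3.8, 3.3 → best response Licensed.
Service B against (Sports, Bundled): payoffs 1.6, 5.5 → best response Sports.
Service C against (Originals, Licensed): payoffs 4.4, 1 → best response News.
Service C against (Originals, Sports): payoffs 1.2, 1.3 → best response Bundled.
Service C against (Licensed, Licensed): payoffs 5.1, 5.4 → best response Bundled.
Service C against (Licensed, Sports): payoffs 4.9, 3 → best response News.
Service C against (Sports, Licensed): payoffs 3.7, 0.1 → best response News.
Service C against (Sports, Sports): payoffs 3.3, 0.7 → best response News.
Mutual best responses: (Originals, Sports, Bundled); (Licensed, Sports, News); (Sports, Licensed, News).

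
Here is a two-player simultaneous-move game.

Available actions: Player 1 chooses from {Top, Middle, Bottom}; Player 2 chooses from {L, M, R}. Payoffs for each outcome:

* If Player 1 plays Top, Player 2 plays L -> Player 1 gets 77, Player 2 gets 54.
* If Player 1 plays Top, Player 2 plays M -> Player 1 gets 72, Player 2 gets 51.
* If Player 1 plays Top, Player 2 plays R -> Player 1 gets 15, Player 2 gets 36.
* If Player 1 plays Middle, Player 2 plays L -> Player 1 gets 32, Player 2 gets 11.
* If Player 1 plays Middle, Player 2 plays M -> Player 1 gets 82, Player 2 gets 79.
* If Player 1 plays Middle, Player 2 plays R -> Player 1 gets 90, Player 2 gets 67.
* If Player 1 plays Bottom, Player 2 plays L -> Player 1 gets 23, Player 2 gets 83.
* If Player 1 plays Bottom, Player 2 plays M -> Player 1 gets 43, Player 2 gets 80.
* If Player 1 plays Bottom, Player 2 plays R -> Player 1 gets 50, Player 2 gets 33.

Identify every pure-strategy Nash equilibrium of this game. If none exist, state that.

Player 1 against L: payoffs 77, 32, 23 → best response Top.
Player 1 against M: payoffs 72, 82, 43 → best response Middle.
Player 1 against R: payoffs 15, 90, 50 → best response Middle.
Player 2 against Top: payoffs 54, 51, 36 → best response L.
Player 2 against Middle: payoffs 11, 79, 67 → best response M.
Player 2 against Bottom: payoffs 83, 80, 33 → best response L.
Mutual best responses: (Top, L); (Middle, M).

The pure Nash equilibria are (Top, L), (Middle, M).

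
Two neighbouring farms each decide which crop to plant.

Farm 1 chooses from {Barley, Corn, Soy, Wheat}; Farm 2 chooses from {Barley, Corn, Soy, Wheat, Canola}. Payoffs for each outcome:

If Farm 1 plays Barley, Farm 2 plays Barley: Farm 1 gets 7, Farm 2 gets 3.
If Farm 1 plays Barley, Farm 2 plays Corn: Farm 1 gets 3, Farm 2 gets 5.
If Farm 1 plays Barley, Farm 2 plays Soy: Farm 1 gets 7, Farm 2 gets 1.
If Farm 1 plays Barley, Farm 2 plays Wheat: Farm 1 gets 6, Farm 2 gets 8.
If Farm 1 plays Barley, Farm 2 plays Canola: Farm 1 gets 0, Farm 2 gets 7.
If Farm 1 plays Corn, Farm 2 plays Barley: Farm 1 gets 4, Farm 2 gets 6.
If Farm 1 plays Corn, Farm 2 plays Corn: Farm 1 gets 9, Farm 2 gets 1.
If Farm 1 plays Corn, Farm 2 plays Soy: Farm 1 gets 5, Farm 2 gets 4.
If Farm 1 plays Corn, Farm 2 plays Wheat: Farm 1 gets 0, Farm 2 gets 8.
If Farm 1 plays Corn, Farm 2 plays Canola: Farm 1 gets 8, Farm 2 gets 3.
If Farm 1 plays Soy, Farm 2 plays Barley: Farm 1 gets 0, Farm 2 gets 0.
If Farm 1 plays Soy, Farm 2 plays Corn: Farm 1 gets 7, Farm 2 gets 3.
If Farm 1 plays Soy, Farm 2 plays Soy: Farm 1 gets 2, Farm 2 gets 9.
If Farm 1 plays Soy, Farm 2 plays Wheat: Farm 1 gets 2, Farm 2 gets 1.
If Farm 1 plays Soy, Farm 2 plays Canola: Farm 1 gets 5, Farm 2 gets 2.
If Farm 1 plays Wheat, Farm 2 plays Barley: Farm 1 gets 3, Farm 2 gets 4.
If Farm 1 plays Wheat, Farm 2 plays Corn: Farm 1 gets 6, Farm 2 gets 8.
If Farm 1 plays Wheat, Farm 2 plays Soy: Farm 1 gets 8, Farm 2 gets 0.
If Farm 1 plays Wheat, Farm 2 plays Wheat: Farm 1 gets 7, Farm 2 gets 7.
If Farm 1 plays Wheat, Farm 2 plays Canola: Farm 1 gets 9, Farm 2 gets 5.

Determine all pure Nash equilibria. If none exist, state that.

Farm 1 against Barley: payoffs 7, 4, 0, 3 → best response Barley.
Farm 1 against Corn: payoffs 3, 9, 7, 6 → best response Corn.
Farm 1 against Soy: payoffs 7, 5, 2, 8 → best response Wheat.
Farm 1 against Wheat: payoffs 6, 0, 2, 7 → best response Wheat.
Farm 1 against Canola: payoffs 0, 8, 5, 9 → best response Wheat.
Farm 2 against Barley: payoffs 3, 5, 1, 8, 7 → best response Wheat.
Farm 2 against Corn: payoffs 6, 1, 4, 8, 3 → best response Wheat.
Farm 2 against Soy: payoffs 0, 3, 9, 1, 2 → best response Soy.
Farm 2 against Wheat: payoffs 4, 8, 0, 7, 5 → best response Corn.
No profile is a mutual best response for all players.

none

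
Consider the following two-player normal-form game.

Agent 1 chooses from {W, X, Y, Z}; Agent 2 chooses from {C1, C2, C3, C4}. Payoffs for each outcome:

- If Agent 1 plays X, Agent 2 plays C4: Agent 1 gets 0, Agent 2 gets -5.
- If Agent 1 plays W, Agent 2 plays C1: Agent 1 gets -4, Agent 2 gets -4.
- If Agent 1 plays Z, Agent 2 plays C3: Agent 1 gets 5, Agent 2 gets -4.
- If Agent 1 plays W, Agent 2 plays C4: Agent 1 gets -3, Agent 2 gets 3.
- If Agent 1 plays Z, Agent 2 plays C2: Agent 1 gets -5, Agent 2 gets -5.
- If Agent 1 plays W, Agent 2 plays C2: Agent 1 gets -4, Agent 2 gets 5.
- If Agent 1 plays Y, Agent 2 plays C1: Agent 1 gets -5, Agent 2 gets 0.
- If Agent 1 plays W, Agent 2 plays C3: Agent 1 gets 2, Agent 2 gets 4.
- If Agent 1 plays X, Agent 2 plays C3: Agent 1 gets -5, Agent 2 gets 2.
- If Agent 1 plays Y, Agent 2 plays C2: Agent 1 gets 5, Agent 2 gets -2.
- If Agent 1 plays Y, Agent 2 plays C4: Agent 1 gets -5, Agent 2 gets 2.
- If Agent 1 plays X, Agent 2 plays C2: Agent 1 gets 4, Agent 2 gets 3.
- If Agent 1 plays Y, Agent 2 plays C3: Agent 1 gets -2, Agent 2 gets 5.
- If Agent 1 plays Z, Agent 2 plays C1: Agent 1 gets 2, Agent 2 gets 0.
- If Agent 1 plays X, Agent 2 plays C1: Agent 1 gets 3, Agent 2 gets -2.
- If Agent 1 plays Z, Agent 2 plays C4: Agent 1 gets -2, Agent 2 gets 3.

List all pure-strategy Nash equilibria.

Mark each player's best response to every combination of opponents' strategies; a profile where every player is best-responding is a pure Nash equilibrium.
Agent 1 against C1: payoffs -4, 3, -5, 2 → best response X.
Agent 1 against C2: payoffs -4, 4, 5, -5 → best response Y.
Agent 1 against C3: payoffs 2, -5, -2, 5 → best response Z.
Agent 1 against C4: payoffs -3, 0, -5, -2 → best response X.
Agent 2 against W: payoffs -4, 5, 4, 3 → best response C2.
Agent 2 against X: payoffs -2, 3, 2, -5 → best response C2.
Agent 2 against Y: payoffs 0, -2, 5, 2 → best response C3.
Agent 2 against Z: payoffs 0, -5, -4, 3 → best response C4.
No profile is a mutual best response for all players.

No pure-strategy Nash equilibrium.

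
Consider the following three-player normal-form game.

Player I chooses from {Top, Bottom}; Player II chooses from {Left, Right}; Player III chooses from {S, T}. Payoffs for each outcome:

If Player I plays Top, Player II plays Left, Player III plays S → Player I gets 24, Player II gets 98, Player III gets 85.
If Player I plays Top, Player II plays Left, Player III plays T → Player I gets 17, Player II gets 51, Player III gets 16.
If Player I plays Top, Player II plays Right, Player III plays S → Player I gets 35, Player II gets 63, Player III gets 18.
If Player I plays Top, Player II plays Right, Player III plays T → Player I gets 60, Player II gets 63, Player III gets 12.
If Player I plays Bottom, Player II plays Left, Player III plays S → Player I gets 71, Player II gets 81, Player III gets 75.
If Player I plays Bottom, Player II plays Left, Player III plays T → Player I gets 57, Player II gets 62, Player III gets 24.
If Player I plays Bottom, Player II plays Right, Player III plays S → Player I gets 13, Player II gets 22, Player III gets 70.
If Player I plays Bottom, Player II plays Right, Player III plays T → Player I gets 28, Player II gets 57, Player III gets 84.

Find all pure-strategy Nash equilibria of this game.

The unique pure-strategy Nash equilibrium is (Bottom, Left, S).

(Top, Left, S): Player I can switch to Bottom (24 → 71). Not NE.
(Top, Left, T): Player I can switch to Bottom (17 → 57). Not NE.
(Top, Right, S): Player II can switch to Left (63 → 98). Not NE.
(Top, Right, T): Player III can switch to S (12 → 18). Not NE.
(Bottom, Left, S): Player I gets 71, best alternative 24; Player II gets 81, best alternative 22; Player III gets 75, best alternative 24. No profitable deviation — NE.
(Bottom, Left, T): Player III can switch to S (24 → 75). Not NE.
(Bottom, Right, S): Player I can switch to Top (13 → 35). Not NE.
(Bottom, Right, T): Player I can switch to Top (28 → 60). Not NE.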